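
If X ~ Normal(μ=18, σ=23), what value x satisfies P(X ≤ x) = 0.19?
-2.1916

We have X ~ Normal(μ=18, σ=23).

We want to find x such that P(X ≤ x) = 0.19.

This is the 19th percentile, which means 19% of values fall below this point.

Using the inverse CDF (quantile function):
x = F⁻¹(0.19) = -2.1916

Verification: P(X ≤ -2.1916) = 0.19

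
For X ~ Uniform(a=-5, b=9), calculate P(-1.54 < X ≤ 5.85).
0.527857

We have X ~ Uniform(a=-5, b=9).

To find P(-1.54 < X ≤ 5.85), we use:
P(-1.54 < X ≤ 5.85) = P(X ≤ 5.85) - P(X ≤ -1.54)
                 = F(5.85) - F(-1.54)
                 = 0.775000 - 0.247143
                 = 0.527857

So there's approximately a 52.8% chance that X falls in this range.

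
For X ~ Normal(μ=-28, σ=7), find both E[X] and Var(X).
E[X] = -28.0000, Var(X) = 49.0000

We have X ~ Normal(μ=-28, σ=7).

For a Normal distribution with μ=-28, σ=7:

Expected value:
E[X] = -28.0000

Variance:
Var(X) = 49.0000

Standard deviation:
σ = √Var(X) = 7.0000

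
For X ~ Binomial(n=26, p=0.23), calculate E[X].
5.9800

We have X ~ Binomial(n=26, p=0.23).

For a Binomial distribution with n=26, p=0.23:
E[X] = 5.9800

This is the expected (average) value of X.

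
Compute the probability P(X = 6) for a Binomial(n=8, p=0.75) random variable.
0.311462

We have X ~ Binomial(n=8, p=0.75).

For a Binomial distribution, the PMF gives us the probability of each outcome.

Using the PMF formula:
P(X = 6) = 0.311462

Rounded to 4 decimal places: 0.3115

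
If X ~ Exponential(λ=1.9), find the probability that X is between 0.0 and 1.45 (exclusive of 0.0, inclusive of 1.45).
0.936391

We have X ~ Exponential(λ=1.9).

To find P(0.0 < X ≤ 1.45), we use:
P(0.0 < X ≤ 1.45) = P(X ≤ 1.45) - P(X ≤ 0.0)
                 = F(1.45) - F(0.0)
                 = 0.936391 - 0.000000
                 = 0.936391

So there's approximately a 93.6% chance that X falls in this range.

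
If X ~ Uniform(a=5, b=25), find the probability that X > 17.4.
0.380000

We have X ~ Uniform(a=5, b=25).

P(X > 17.4) = 1 - P(X ≤ 17.4)
                = 1 - F(17.4)
                = 1 - 0.620000
                = 0.380000

So there's approximately a 38.0% chance that X exceeds 17.4.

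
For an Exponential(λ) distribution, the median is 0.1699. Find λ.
λ = 4.0797

For X ~ Exponential(λ), the CDF is F(x) = 1 - e^(-λx).
The median m satisfies F(m) = 0.5:
1 - e^(-λm) = 0.5
e^(-λm) = 0.5
λm = ln(2)
m = ln(2) / λ

Given m = 0.1699:
λ = ln(2) / 0.1699 = 0.693147 / 0.1699 = 4.0797

Verification: ln(2) / 4.0797 = 0.1699 ✓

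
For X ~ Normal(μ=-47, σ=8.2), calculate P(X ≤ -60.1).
0.055070

We have X ~ Normal(μ=-47, σ=8.2).

The CDF gives us P(X ≤ k).

Using the CDF:
P(X ≤ -60.1) = 0.055070

This means there's approximately a 5.5% chance that X is at most -60.1.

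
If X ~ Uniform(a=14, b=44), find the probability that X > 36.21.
0.259667

We have X ~ Uniform(a=14, b=44).

P(X > 36.21) = 1 - P(X ≤ 36.21)
                = 1 - F(36.21)
                = 1 - 0.740333
                = 0.259667

So there's approximately a 26.0% chance that X exceeds 36.21.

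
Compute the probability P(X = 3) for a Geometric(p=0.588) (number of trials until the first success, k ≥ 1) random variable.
0.099809

We have X ~ Geometric(p=0.588) (number of trials until the first success, k ≥ 1).

For a Geometric distribution, the PMF gives us the probability of each outcome.

Using the PMF formula:
P(X = 3) = 0.099809

Rounded to 4 decimal places: 0.0998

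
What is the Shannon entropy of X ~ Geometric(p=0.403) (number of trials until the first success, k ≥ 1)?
1.6730 nats

We have X ~ Geometric(p=0.403) (number of trials until the first success, k ≥ 1).

The Shannon entropy measures the uncertainty or information content of the distribution.

For a Geometric distribution with p=0.403 (number of trials until the first success, k ≥ 1):
H(X) = 1.6730 nats

(In bits, this would be 2.4136 bits.)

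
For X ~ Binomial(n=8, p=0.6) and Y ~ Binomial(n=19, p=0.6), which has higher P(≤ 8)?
X has higher probability (P(X ≤ 8) = 1.0000 > P(Y ≤ 8) = 0.0885)

Compute P(≤ 8) for each distribution:

X ~ Binomial(n=8, p=0.6):
P(X ≤ 8) = 1.0000

Y ~ Binomial(n=19, p=0.6):
P(Y ≤ 8) = 0.0885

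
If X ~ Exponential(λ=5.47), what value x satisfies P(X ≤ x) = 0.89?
0.4035

We have X ~ Exponential(λ=5.47).

We want to find x such that P(X ≤ x) = 0.89.

This is the 89th percentile, which means 89% of values fall below this point.

Using the inverse CDF (quantile function):
x = F⁻¹(0.89) = 0.4035

Verification: P(X ≤ 0.4035) = 0.89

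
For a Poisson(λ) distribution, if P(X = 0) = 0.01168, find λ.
λ = 4.4499

For a Poisson(λ) distribution, the PMF at 0 is:
P(X = 0) = λ^0 e^(-λ) / 0! = e^(-λ)

Given P(X = 0) = 0.01168:
e^(-λ) = 0.01168
-λ = ln(0.01168)
λ = -ln(0.01168) = 4.4499

Verification: e^(-4.4499) = 0.01168 ✓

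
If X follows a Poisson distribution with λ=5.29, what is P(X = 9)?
0.045073

We have X ~ Poisson(λ=5.29).

For a Poisson distribution, the PMF gives us the probability of each outcome.

Using the PMF formula:
P(X = 9) = 0.045073

Rounded to 4 decimal places: 0.0451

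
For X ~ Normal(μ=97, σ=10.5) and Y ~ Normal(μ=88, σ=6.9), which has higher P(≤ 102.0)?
Y has higher probability (P(Y ≤ 102.0) = 0.9788 > P(X ≤ 102.0) = 0.6830)

Compute P(≤ 102.0) for each distribution:

X ~ Normal(μ=97, σ=10.5):
P(X ≤ 102.0) = 0.6830

Y ~ Normal(μ=88, σ=6.9):
P(Y ≤ 102.0) = 0.9788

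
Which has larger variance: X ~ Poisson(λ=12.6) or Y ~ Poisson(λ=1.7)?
X has larger variance (12.6000 > 1.7000)

Compute the variance for each distribution:

X ~ Poisson(λ=12.6):
Var(X) = 12.6000

Y ~ Poisson(λ=1.7):
Var(Y) = 1.7000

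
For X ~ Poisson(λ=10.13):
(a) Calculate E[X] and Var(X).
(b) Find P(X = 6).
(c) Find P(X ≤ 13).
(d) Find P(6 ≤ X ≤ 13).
(a) E[X] = 10.1300, Var(X) = 10.1300
(b) P(X = 6) = 0.059830
(c) P(X ≤ 13) = 0.854803
(d) P(6 ≤ X ≤ 13) = 0.792478

We have X ~ Poisson(λ=10.13).

(a) Moments:
E[X] = 10.1300
Var(X) = 10.1300
σ = √Var(X) = 3.1828

(b) Point probability using PMF:
P(X = 6) = 0.059830

(c) Cumulative probability using CDF:
P(X ≤ 13) = F(13) = 0.854803

(d) Range probability:
P(6 ≤ X ≤ 13) = P(X ≤ 13) - P(X ≤ 5)
                   = F(13) - F(5)
                   = 0.854803 - 0.062325
                   = 0.792478

This means approximately 79.2% of outcomes fall in the interval [6, 13].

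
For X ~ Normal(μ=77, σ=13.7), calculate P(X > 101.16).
0.038908

We have X ~ Normal(μ=77, σ=13.7).

P(X > 101.16) = 1 - P(X ≤ 101.16)
                = 1 - F(101.16)
                = 1 - 0.961092
                = 0.038908

So there's approximately a 3.9% chance that X exceeds 101.16.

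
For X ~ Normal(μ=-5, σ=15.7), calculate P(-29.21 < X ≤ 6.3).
0.702627

We have X ~ Normal(μ=-5, σ=15.7).

To find P(-29.21 < X ≤ 6.3), we use:
P(-29.21 < X ≤ 6.3) = P(X ≤ 6.3) - P(X ≤ -29.21)
                 = F(6.3) - F(-29.21)
                 = 0.764159 - 0.061532
                 = 0.702627

So there's approximately a 70.3% chance that X falls in this range.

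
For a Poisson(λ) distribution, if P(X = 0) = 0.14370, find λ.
λ = 1.9400

For a Poisson(λ) distribution, the PMF at 0 is:
P(X = 0) = λ^0 e^(-λ) / 0! = e^(-λ)

Given P(X = 0) = 0.14370:
e^(-λ) = 0.14370
-λ = ln(0.14370)
λ = -ln(0.14370) = 1.9400

Verification: e^(-1.9400) = 0.14370 ✓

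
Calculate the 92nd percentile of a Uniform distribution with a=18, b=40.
38.2400

We have X ~ Uniform(a=18, b=40).

We want to find x such that P(X ≤ x) = 0.92.

This is the 92nd percentile, which means 92% of values fall below this point.

Using the inverse CDF (quantile function):
x = F⁻¹(0.92) = 38.2400

Verification: P(X ≤ 38.2400) = 0.92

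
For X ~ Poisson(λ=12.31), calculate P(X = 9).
0.080611

We have X ~ Poisson(λ=12.31).

For a Poisson distribution, the PMF gives us the probability of each outcome.

Using the PMF formula:
P(X = 9) = 0.080611

Rounded to 4 decimal places: 0.0806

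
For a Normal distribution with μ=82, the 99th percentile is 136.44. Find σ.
σ = 23.4015

For X ~ Normal(μ, σ), the p-th percentile satisfies x = μ + z_p × σ,
where z_p = Φ⁻¹(p) is the standard normal quantile.

Step 1: z_{0.99} = Φ⁻¹(0.99) = 2.3263

Step 2: Solve for σ:
136.44 = 82 + 2.3263 × σ
σ = (136.44 - 82) / 2.3263
σ = 54.44 / 2.3263
σ = 23.4015

Verification: μ + z × σ = 82 + 2.3263 × 23.4015 = 136.44 ✓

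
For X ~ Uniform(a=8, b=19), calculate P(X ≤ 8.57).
0.051818

We have X ~ Uniform(a=8, b=19).

The CDF gives us P(X ≤ k).

Using the CDF:
P(X ≤ 8.57) = 0.051818

This means there's approximately a 5.2% chance that X is at most 8.57.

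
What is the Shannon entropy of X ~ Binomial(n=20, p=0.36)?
2.1810 nats

We have X ~ Binomial(n=20, p=0.36).

The Shannon entropy measures the uncertainty or information content of the distribution.

For a Binomial distribution with n=20, p=0.36:
H(X) = 2.1810 nats

(In bits, this would be 3.1465 bits.)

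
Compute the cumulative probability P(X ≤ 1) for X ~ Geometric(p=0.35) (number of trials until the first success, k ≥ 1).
0.350000

We have X ~ Geometric(p=0.35) (number of trials until the first success, k ≥ 1).

The CDF gives us P(X ≤ k).

Using the CDF:
P(X ≤ 1) = 0.350000

This means there's approximately a 35.0% chance that X is at most 1.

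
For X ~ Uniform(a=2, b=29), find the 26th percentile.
9.0200

We have X ~ Uniform(a=2, b=29).

We want to find x such that P(X ≤ x) = 0.26.

This is the 26th percentile, which means 26% of values fall below this point.

Using the inverse CDF (quantile function):
x = F⁻¹(0.26) = 9.0200

Verification: P(X ≤ 9.0200) = 0.26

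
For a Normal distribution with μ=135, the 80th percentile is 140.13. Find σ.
σ = 6.0954

For X ~ Normal(μ, σ), the p-th percentile satisfies x = μ + z_p × σ,
where z_p = Φ⁻¹(p) is the standard normal quantile.

Step 1: z_{0.8} = Φ⁻¹(0.8) = 0.8416

Step 2: Solve for σ:
140.13 = 135 + 0.8416 × σ
σ = (140.13 - 135) / 0.8416
σ = 5.13 / 0.8416
σ = 6.0954

Verification: μ + z × σ = 135 + 0.8416 × 6.0954 = 140.13 ✓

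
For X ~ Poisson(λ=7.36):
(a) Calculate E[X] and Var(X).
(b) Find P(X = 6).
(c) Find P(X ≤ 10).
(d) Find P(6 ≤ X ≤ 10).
(a) E[X] = 7.3600, Var(X) = 7.3600
(b) P(X = 6) = 0.140452
(c) P(X ≤ 10) = 0.873971
(d) P(6 ≤ X ≤ 10) = 0.616864

We have X ~ Poisson(λ=7.36).

(a) Moments:
E[X] = 7.3600
Var(X) = 7.3600
σ = √Var(X) = 2.7129

(b) Point probability using PMF:
P(X = 6) = 0.140452

(c) Cumulative probability using CDF:
P(X ≤ 10) = F(10) = 0.873971

(d) Range probability:
P(6 ≤ X ≤ 10) = P(X ≤ 10) - P(X ≤ 5)
                   = F(10) - F(5)
                   = 0.873971 - 0.257107
                   = 0.616864

This means approximately 61.7% of outcomes fall in the interval [6, 10].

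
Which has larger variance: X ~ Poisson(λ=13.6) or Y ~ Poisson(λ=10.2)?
X has larger variance (13.6000 > 10.2000)

Compute the variance for each distribution:

X ~ Poisson(λ=13.6):
Var(X) = 13.6000

Y ~ Poisson(λ=10.2):
Var(Y) = 10.2000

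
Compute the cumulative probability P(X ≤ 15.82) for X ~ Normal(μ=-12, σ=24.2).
0.874843

We have X ~ Normal(μ=-12, σ=24.2).

The CDF gives us P(X ≤ k).

Using the CDF:
P(X ≤ 15.82) = 0.874843

This means there's approximately a 87.5% chance that X is at most 15.82.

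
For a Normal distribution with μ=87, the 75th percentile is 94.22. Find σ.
σ = 10.7044

For X ~ Normal(μ, σ), the p-th percentile satisfies x = μ + z_p × σ,
where z_p = Φ⁻¹(p) is the standard normal quantile.

Step 1: z_{0.75} = Φ⁻¹(0.75) = 0.6745

Step 2: Solve for σ:
94.22 = 87 + 0.6745 × σ
σ = (94.22 - 87) / 0.6745
σ = 7.22 / 0.6745
σ = 10.7044

Verification: μ + z × σ = 87 + 0.6745 × 10.7044 = 94.22 ✓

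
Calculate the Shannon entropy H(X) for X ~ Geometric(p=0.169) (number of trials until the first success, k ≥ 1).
2.6881 nats

We have X ~ Geometric(p=0.169) (number of trials until the first success, k ≥ 1).

The Shannon entropy measures the uncertainty or information content of the distribution.

For a Geometric distribution with p=0.169 (number of trials until the first success, k ≥ 1):
H(X) = 2.6881 nats

(In bits, this would be 3.8782 bits.)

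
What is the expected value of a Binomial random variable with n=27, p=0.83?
22.4100

We have X ~ Binomial(n=27, p=0.83).

For a Binomial distribution with n=27, p=0.83:
E[X] = 22.4100

This is the expected (average) value of X.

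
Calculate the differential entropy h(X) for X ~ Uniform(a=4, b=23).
2.9444 nats

We have X ~ Uniform(a=4, b=23).

The differential entropy measures the uncertainty or information content of the distribution.

For a Uniform distribution with a=4, b=23:
h(X) = 2.9444 nats

(In bits, this would be 4.2479 bits.)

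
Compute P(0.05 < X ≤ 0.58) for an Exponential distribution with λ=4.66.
0.725136

We have X ~ Exponential(λ=4.66).

To find P(0.05 < X ≤ 0.58), we use:
P(0.05 < X ≤ 0.58) = P(X ≤ 0.58) - P(X ≤ 0.05)
                 = F(0.58) - F(0.05)
                 = 0.932982 - 0.207846
                 = 0.725136

So there's approximately a 72.5% chance that X falls in this range.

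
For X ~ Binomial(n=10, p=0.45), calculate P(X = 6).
0.159568

We have X ~ Binomial(n=10, p=0.45).

For a Binomial distribution, the PMF gives us the probability of each outcome.

Using the PMF formula:
P(X = 6) = 0.159568

Rounded to 4 decimal places: 0.1596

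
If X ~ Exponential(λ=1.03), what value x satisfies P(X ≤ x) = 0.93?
2.5818

We have X ~ Exponential(λ=1.03).

We want to find x such that P(X ≤ x) = 0.93.

This is the 93rd percentile, which means 93% of values fall below this point.

Using the inverse CDF (quantile function):
x = F⁻¹(0.93) = 2.5818

Verification: P(X ≤ 2.5818) = 0.93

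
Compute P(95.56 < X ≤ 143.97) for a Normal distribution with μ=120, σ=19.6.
0.783117

We have X ~ Normal(μ=120, σ=19.6).

To find P(95.56 < X ≤ 143.97), we use:
P(95.56 < X ≤ 143.97) = P(X ≤ 143.97) - P(X ≤ 95.56)
                 = F(143.97) - F(95.56)
                 = 0.889327 - 0.106210
                 = 0.783117

So there's approximately a 78.3% chance that X falls in this range.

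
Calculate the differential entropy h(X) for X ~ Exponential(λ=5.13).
-0.6351 nats

We have X ~ Exponential(λ=5.13).

The differential entropy measures the uncertainty or information content of the distribution.

For an Exponential distribution with λ=5.13:
h(X) = -0.6351 nats

(In bits, this would be -0.9163 bits.)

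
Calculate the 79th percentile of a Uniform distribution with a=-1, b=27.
21.1200

We have X ~ Uniform(a=-1, b=27).

We want to find x such that P(X ≤ x) = 0.79.

This is the 79th percentile, which means 79% of values fall below this point.

Using the inverse CDF (quantile function):
x = F⁻¹(0.79) = 21.1200

Verification: P(X ≤ 21.1200) = 0.79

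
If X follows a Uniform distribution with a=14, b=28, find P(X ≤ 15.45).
0.103571

We have X ~ Uniform(a=14, b=28).

The CDF gives us P(X ≤ k).

Using the CDF:
P(X ≤ 15.45) = 0.103571

This means there's approximately a 10.4% chance that X is at most 15.45.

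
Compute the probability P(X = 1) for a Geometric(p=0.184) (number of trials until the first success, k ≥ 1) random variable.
0.184000

We have X ~ Geometric(p=0.184) (number of trials until the first success, k ≥ 1).

For a Geometric distribution, the PMF gives us the probability of each outcome.

Using the PMF formula:
P(X = 1) = 0.184000

Rounded to 4 decimal places: 0.1840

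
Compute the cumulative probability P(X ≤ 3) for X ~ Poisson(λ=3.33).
0.573720

We have X ~ Poisson(λ=3.33).

The CDF gives us P(X ≤ k).

Using the CDF:
P(X ≤ 3) = 0.573720

This means there's approximately a 57.4% chance that X is at most 3.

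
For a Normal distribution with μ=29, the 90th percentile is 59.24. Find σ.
σ = 23.5964

For X ~ Normal(μ, σ), the p-th percentile satisfies x = μ + z_p × σ,
where z_p = Φ⁻¹(p) is the standard normal quantile.

Step 1: z_{0.9} = Φ⁻¹(0.9) = 1.2816

Step 2: Solve for σ:
59.24 = 29 + 1.2816 × σ
σ = (59.24 - 29) / 1.2816
σ = 30.24 / 1.2816
σ = 23.5964

Verification: μ + z × σ = 29 + 1.2816 × 23.5964 = 59.24 ✓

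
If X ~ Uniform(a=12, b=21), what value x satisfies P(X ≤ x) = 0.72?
18.4800

We have X ~ Uniform(a=12, b=21).

We want to find x such that P(X ≤ x) = 0.72.

This is the 72nd percentile, which means 72% of values fall below this point.

Using the inverse CDF (quantile function):
x = F⁻¹(0.72) = 18.4800

Verification: P(X ≤ 18.4800) = 0.72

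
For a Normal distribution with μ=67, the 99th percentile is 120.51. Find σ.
σ = 23.0017

For X ~ Normal(μ, σ), the p-th percentile satisfies x = μ + z_p × σ,
where z_p = Φ⁻¹(p) is the standard normal quantile.

Step 1: z_{0.99} = Φ⁻¹(0.99) = 2.3263

Step 2: Solve for σ:
120.51 = 67 + 2.3263 × σ
σ = (120.51 - 67) / 2.3263
σ = 53.51 / 2.3263
σ = 23.0017

Verification: μ + z × σ = 67 + 2.3263 × 23.0017 = 120.51 ✓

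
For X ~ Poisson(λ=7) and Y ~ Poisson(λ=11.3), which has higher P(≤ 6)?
X has higher probability (P(X ≤ 6) = 0.4497 > P(Y ≤ 6) = 0.0671)

Compute P(≤ 6) for each distribution:

X ~ Poisson(λ=7):
P(X ≤ 6) = 0.4497

Y ~ Poisson(λ=11.3):
P(Y ≤ 6) = 0.0671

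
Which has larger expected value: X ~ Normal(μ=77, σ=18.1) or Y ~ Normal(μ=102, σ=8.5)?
Y has larger mean (102.0000 > 77.0000)

Compute the expected value for each distribution:

X ~ Normal(μ=77, σ=18.1):
E[X] = 77.0000

Y ~ Normal(μ=102, σ=8.5):
E[Y] = 102.0000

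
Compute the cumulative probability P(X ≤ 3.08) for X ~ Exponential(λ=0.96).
0.948015

We have X ~ Exponential(λ=0.96).

The CDF gives us P(X ≤ k).

Using the CDF:
P(X ≤ 3.08) = 0.948015

This means there's approximately a 94.8% chance that X is at most 3.08.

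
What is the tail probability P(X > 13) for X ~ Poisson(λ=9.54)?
0.104350

We have X ~ Poisson(λ=9.54).

P(X > 13) = 1 - P(X ≤ 13)
                = 1 - F(13)
                = 1 - 0.895650
                = 0.104350

So there's approximately a 10.4% chance that X exceeds 13.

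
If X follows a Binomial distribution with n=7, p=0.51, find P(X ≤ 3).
0.478134

We have X ~ Binomial(n=7, p=0.51).

The CDF gives us P(X ≤ k).

Using the CDF:
P(X ≤ 3) = 0.478134

This means there's approximately a 47.8% chance that X is at most 3.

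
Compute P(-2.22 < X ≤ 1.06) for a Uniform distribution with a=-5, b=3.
0.410000

We have X ~ Uniform(a=-5, b=3).

To find P(-2.22 < X ≤ 1.06), we use:
P(-2.22 < X ≤ 1.06) = P(X ≤ 1.06) - P(X ≤ -2.22)
                 = F(1.06) - F(-2.22)
                 = 0.757500 - 0.347500
                 = 0.410000

So there's approximately a 41.0% chance that X falls in this range.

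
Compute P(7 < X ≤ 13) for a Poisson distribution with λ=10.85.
0.641842

We have X ~ Poisson(λ=10.85).

To find P(7 < X ≤ 13), we use:
P(7 < X ≤ 13) = P(X ≤ 13) - P(X ≤ 7)
                 = F(13) - F(7)
                 = 0.794987 - 0.153145
                 = 0.641842

So there's approximately a 64.2% chance that X falls in this range.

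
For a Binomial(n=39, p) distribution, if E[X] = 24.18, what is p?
p = 0.62

For a Binomial(n, p) distribution:
E[X] = n × p

Given n = 39 and E[X] = 24.18:
24.18 = 39 × p
p = 24.18 / 39 = 0.62

Verification: Binomial(39, 0.62) has E[X] = 24.18 ✓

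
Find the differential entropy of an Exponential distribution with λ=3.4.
-0.2238 nats

We have X ~ Exponential(λ=3.4).

The differential entropy measures the uncertainty or information content of the distribution.

For an Exponential distribution with λ=3.4:
h(X) = -0.2238 nats

(In bits, this would be -0.3228 bits.)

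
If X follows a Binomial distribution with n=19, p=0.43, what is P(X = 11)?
0.078265

We have X ~ Binomial(n=19, p=0.43).

For a Binomial distribution, the PMF gives us the probability of each outcome.

Using the PMF formula:
P(X = 11) = 0.078265

Rounded to 4 decimal places: 0.0783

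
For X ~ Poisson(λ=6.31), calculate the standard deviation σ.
2.5120

We have X ~ Poisson(λ=6.31).

For a Poisson distribution with λ=6.31:
σ = √Var(X) = 2.5120

The standard deviation is the square root of the variance.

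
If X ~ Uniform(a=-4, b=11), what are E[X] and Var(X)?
E[X] = 3.5000, Var(X) = 18.7500

We have X ~ Uniform(a=-4, b=11).

For a Uniform distribution with a=-4, b=11:

Expected value:
E[X] = 3.5000

Variance:
Var(X) = 18.7500

Standard deviation:
σ = √Var(X) = 4.3301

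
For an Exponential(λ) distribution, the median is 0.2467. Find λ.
λ = 2.8097

For X ~ Exponential(λ), the CDF is F(x) = 1 - e^(-λx).
The median m satisfies F(m) = 0.5:
1 - e^(-λm) = 0.5
e^(-λm) = 0.5
λm = ln(2)
m = ln(2) / λ

Given m = 0.2467:
λ = ln(2) / 0.2467 = 0.693147 / 0.2467 = 2.8097

Verification: ln(2) / 2.8097 = 0.2467 ✓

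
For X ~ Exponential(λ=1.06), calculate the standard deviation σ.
0.9434

We have X ~ Exponential(λ=1.06).

For an Exponential distribution with λ=1.06:
σ = √Var(X) = 0.9434

The standard deviation is the square root of the variance.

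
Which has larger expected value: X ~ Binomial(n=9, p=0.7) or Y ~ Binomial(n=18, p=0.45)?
Y has larger mean (8.1000 > 6.3000)

Compute the expected value for each distribution:

X ~ Binomial(n=9, p=0.7):
E[X] = 6.3000

Y ~ Binomial(n=18, p=0.45):
E[Y] = 8.1000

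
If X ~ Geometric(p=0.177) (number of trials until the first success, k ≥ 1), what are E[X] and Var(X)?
E[X] = 5.6497, Var(X) = 26.2696

We have X ~ Geometric(p=0.177) (number of trials until the first success, k ≥ 1).

For a Geometric distribution with p=0.177 (number of trials until the first success, k ≥ 1):

Expected value:
E[X] = 5.6497

Variance:
Var(X) = 26.2696

Standard deviation:
σ = √Var(X) = 5.1254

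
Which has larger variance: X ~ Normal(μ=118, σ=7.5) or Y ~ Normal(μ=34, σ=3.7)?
X has larger variance (56.2500 > 13.6900)

Compute the variance for each distribution:

X ~ Normal(μ=118, σ=7.5):
Var(X) = 56.2500

Y ~ Normal(μ=34, σ=3.7):
Var(Y) = 13.6900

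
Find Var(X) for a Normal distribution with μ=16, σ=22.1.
488.4100

We have X ~ Normal(μ=16, σ=22.1).

For a Normal distribution with μ=16, σ=22.1:
Var(X) = 488.4100

The variance measures the spread of the distribution around the mean.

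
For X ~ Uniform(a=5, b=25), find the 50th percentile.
15.0000

We have X ~ Uniform(a=5, b=25).

We want to find x such that P(X ≤ x) = 0.5.

This is the 50th percentile, which means 50% of values fall below this point.

Using the inverse CDF (quantile function):
x = F⁻¹(0.5) = 15.0000

Verification: P(X ≤ 15.0000) = 0.5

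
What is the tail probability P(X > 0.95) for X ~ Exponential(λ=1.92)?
0.161379

We have X ~ Exponential(λ=1.92).

P(X > 0.95) = 1 - P(X ≤ 0.95)
                = 1 - F(0.95)
                = 1 - 0.838621
                = 0.161379

So there's approximately a 16.1% chance that X exceeds 0.95.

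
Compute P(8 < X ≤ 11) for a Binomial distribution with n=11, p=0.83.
0.716075

We have X ~ Binomial(n=11, p=0.83).

To find P(8 < X ≤ 11), we use:
P(8 < X ≤ 11) = P(X ≤ 11) - P(X ≤ 8)
                 = F(11) - F(8)
                 = 1.000000 - 0.283925
                 = 0.716075

So there's approximately a 71.6% chance that X falls in this range.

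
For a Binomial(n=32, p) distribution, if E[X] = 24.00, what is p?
p = 0.75

For a Binomial(n, p) distribution:
E[X] = n × p

Given n = 32 and E[X] = 24.00:
24.00 = 32 × p
p = 24.00 / 32 = 0.75

Verification: Binomial(32, 0.75) has E[X] = 24.00 ✓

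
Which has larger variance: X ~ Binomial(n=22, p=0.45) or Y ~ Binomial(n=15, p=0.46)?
X has larger variance (5.4450 > 3.7260)

Compute the variance for each distribution:

X ~ Binomial(n=22, p=0.45):
Var(X) = 5.4450

Y ~ Binomial(n=15, p=0.46):
Var(Y) = 3.7260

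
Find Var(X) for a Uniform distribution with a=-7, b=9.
21.3333

We have X ~ Uniform(a=-7, b=9).

For a Uniform distribution with a=-7, b=9:
Var(X) = 21.3333

The variance measures the spread of the distribution around the mean.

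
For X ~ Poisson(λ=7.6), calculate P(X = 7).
0.145421

We have X ~ Poisson(λ=7.6).

For a Poisson distribution, the PMF gives us the probability of each outcome.

Using the PMF formula:
P(X = 7) = 0.145421

Rounded to 4 decimal places: 0.1454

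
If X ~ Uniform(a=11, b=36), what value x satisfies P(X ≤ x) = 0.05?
12.2500

We have X ~ Uniform(a=11, b=36).

We want to find x such that P(X ≤ x) = 0.05.

This is the 5th percentile, which means 5% of values fall below this point.

Using the inverse CDF (quantile function):
x = F⁻¹(0.05) = 12.2500

Verification: P(X ≤ 12.2500) = 0.05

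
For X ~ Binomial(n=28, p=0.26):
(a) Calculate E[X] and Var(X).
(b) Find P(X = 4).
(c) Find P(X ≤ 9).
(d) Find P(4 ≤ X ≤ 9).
(a) E[X] = 7.2800, Var(X) = 5.3872
(b) P(X = 4) = 0.068027
(c) P(X ≤ 9) = 0.831650
(d) P(4 ≤ X ≤ 9) = 0.788135

We have X ~ Binomial(n=28, p=0.26).

(a) Moments:
E[X] = 7.2800
Var(X) = 5.3872
σ = √Var(X) = 2.3210

(b) Point probability using PMF:
P(X = 4) = 0.068027

(c) Cumulative probability using CDF:
P(X ≤ 9) = F(9) = 0.831650

(d) Range probability:
P(4 ≤ X ≤ 9) = P(X ≤ 9) - P(X ≤ 3)
                   = F(9) - F(3)
                   = 0.831650 - 0.043514
                   = 0.788135

This means approximately 78.8% of outcomes fall in the interval [4, 9].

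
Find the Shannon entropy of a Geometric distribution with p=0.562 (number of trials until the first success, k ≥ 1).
1.2196 nats

We have X ~ Geometric(p=0.562) (number of trials until the first success, k ≥ 1).

The Shannon entropy measures the uncertainty or information content of the distribution.

For a Geometric distribution with p=0.562 (number of trials until the first success, k ≥ 1):
H(X) = 1.2196 nats

(In bits, this would be 1.7596 bits.)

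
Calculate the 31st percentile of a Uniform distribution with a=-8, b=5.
-3.9700

We have X ~ Uniform(a=-8, b=5).

We want to find x such that P(X ≤ x) = 0.31.

This is the 31st percentile, which means 31% of values fall below this point.

Using the inverse CDF (quantile function):
x = F⁻¹(0.31) = -3.9700

Verification: P(X ≤ -3.9700) = 0.31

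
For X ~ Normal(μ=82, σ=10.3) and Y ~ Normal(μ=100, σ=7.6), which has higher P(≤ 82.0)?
X has higher probability (P(X ≤ 82.0) = 0.5000 > P(Y ≤ 82.0) = 0.0089)

Compute P(≤ 82.0) for each distribution:

X ~ Normal(μ=82, σ=10.3):
P(X ≤ 82.0) = 0.5000

Y ~ Normal(μ=100, σ=7.6):
P(Y ≤ 82.0) = 0.0089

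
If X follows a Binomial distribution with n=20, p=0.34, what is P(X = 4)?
0.083929

We have X ~ Binomial(n=20, p=0.34).

For a Binomial distribution, the PMF gives us the probability of each outcome.

Using the PMF formula:
P(X = 4) = 0.083929

Rounded to 4 decimal places: 0.0839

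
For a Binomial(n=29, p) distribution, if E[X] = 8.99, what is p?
p = 0.31

For a Binomial(n, p) distribution:
E[X] = n × p

Given n = 29 and E[X] = 8.99:
8.99 = 29 × p
p = 8.99 / 29 = 0.31

Verification: Binomial(29, 0.31) has E[X] = 8.99 ✓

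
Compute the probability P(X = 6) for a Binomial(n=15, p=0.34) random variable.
0.183727

We have X ~ Binomial(n=15, p=0.34).

For a Binomial distribution, the PMF gives us the probability of each outcome.

Using the PMF formula:
P(X = 6) = 0.183727

Rounded to 4 decimal places: 0.1837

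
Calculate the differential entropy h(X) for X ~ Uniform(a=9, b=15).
1.7918 nats

We have X ~ Uniform(a=9, b=15).

The differential entropy measures the uncertainty or information content of the distribution.

For a Uniform distribution with a=9, b=15:
h(X) = 1.7918 nats

(In bits, this would be 2.5850 bits.)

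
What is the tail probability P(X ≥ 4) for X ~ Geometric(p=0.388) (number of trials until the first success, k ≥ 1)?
0.229221

We have X ~ Geometric(p=0.388) (number of trials until the first success, k ≥ 1).

For discrete distributions, P(X ≥ 4) = 1 - P(X ≤ 3).

P(X ≤ 3) = 0.770779
P(X ≥ 4) = 1 - 0.770779 = 0.229221

So there's approximately a 22.9% chance that X is at least 4.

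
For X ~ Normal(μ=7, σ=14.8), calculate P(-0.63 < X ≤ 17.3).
0.453681

We have X ~ Normal(μ=7, σ=14.8).

To find P(-0.63 < X ≤ 17.3), we use:
P(-0.63 < X ≤ 17.3) = P(X ≤ 17.3) - P(X ≤ -0.63)
                 = F(17.3) - F(-0.63)
                 = 0.756769 - 0.303088
                 = 0.453681

So there's approximately a 45.4% chance that X falls in this range.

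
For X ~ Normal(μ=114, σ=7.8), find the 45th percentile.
113.0198

We have X ~ Normal(μ=114, σ=7.8).

We want to find x such that P(X ≤ x) = 0.45.

This is the 45th percentile, which means 45% of values fall below this point.

Using the inverse CDF (quantile function):
x = F⁻¹(0.45) = 113.0198

Verification: P(X ≤ 113.0198) = 0.45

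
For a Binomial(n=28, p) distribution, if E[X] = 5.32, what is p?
p = 0.19

For a Binomial(n, p) distribution:
E[X] = n × p

Given n = 28 and E[X] = 5.32:
5.32 = 28 × p
p = 5.32 / 28 = 0.19

Verification: Binomial(28, 0.19) has E[X] = 5.32 ✓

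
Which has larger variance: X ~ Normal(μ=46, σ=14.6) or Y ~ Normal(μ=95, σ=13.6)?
X has larger variance (213.1600 > 184.9600)

Compute the variance for each distribution:

X ~ Normal(μ=46, σ=14.6):
Var(X) = 213.1600

Y ~ Normal(μ=95, σ=13.6):
Var(Y) = 184.9600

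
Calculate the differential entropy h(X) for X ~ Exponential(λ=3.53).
-0.2613 nats

We have X ~ Exponential(λ=3.53).

The differential entropy measures the uncertainty or information content of the distribution.

For an Exponential distribution with λ=3.53:
h(X) = -0.2613 nats

(In bits, this would be -0.3770 bits.)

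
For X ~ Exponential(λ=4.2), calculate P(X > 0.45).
0.151072

We have X ~ Exponential(λ=4.2).

P(X > 0.45) = 1 - P(X ≤ 0.45)
                = 1 - F(0.45)
                = 1 - 0.848928
                = 0.151072

So there's approximately a 15.1% chance that X exceeds 0.45.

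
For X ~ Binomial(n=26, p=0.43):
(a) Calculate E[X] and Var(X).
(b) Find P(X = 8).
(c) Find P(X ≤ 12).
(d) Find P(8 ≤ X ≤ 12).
(a) E[X] = 11.1800, Var(X) = 6.3726
(b) P(X = 8) = 0.073664
(c) P(X ≤ 12) = 0.701408
(d) P(8 ≤ X ≤ 12) = 0.631223

We have X ~ Binomial(n=26, p=0.43).

(a) Moments:
E[X] = 11.1800
Var(X) = 6.3726
σ = √Var(X) = 2.5244

(b) Point probability using PMF:
P(X = 8) = 0.073664

(c) Cumulative probability using CDF:
P(X ≤ 12) = F(12) = 0.701408

(d) Range probability:
P(8 ≤ X ≤ 12) = P(X ≤ 12) - P(X ≤ 7)
                   = F(12) - F(7)
                   = 0.701408 - 0.070185
                   = 0.631223

This means approximately 63.1% of outcomes fall in the interval [8, 12].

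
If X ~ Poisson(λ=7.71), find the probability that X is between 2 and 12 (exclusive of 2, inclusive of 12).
0.931932

We have X ~ Poisson(λ=7.71).

To find P(2 < X ≤ 12), we use:
P(2 < X ≤ 12) = P(X ≤ 12) - P(X ≤ 2)
                 = F(12) - F(2)
                 = 0.949161 - 0.017230
                 = 0.931932

So there's approximately a 93.2% chance that X falls in this range.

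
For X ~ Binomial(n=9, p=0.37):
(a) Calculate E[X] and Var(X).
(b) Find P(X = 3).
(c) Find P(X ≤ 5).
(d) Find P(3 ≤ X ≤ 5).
(a) E[X] = 3.3300, Var(X) = 2.0979
(b) P(X = 3) = 0.266028
(c) P(X ≤ 5) = 0.930424
(d) P(3 ≤ X ≤ 5) = 0.638025

We have X ~ Binomial(n=9, p=0.37).

(a) Moments:
E[X] = 3.3300
Var(X) = 2.0979
σ = √Var(X) = 1.4484

(b) Point probability using PMF:
P(X = 3) = 0.266028

(c) Cumulative probability using CDF:
P(X ≤ 5) = F(5) = 0.930424

(d) Range probability:
P(3 ≤ X ≤ 5) = P(X ≤ 5) - P(X ≤ 2)
                   = F(5) - F(2)
                   = 0.930424 - 0.292398
                   = 0.638025

This means approximately 63.8% of outcomes fall in the interval [3, 5].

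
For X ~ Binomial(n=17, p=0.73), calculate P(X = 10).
0.087428

We have X ~ Binomial(n=17, p=0.73).

For a Binomial distribution, the PMF gives us the probability of each outcome.

Using the PMF formula:
P(X = 10) = 0.087428

Rounded to 4 decimal places: 0.0874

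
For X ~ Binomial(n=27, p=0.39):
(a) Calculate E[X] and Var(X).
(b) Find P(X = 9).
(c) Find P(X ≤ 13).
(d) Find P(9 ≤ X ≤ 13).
(a) E[X] = 10.5300, Var(X) = 6.4233
(b) P(X = 9) = 0.133782
(c) P(X ≤ 13) = 0.878631
(d) P(9 ≤ X ≤ 13) = 0.665207

We have X ~ Binomial(n=27, p=0.39).

(a) Moments:
E[X] = 10.5300
Var(X) = 6.4233
σ = √Var(X) = 2.5344

(b) Point probability using PMF:
P(X = 9) = 0.133782

(c) Cumulative probability using CDF:
P(X ≤ 13) = F(13) = 0.878631

(d) Range probability:
P(9 ≤ X ≤ 13) = P(X ≤ 13) - P(X ≤ 8)
                   = F(13) - F(8)
                   = 0.878631 - 0.213423
                   = 0.665207

This means approximately 66.5% of outcomes fall in the interval [9, 13].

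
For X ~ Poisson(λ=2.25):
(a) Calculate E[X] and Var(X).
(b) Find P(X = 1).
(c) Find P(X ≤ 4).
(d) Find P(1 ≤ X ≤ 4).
(a) E[X] = 2.2500, Var(X) = 2.2500
(b) P(X = 1) = 0.237148
(c) P(X ≤ 4) = 0.921986
(d) P(1 ≤ X ≤ 4) = 0.816587

We have X ~ Poisson(λ=2.25).

(a) Moments:
E[X] = 2.2500
Var(X) = 2.2500
σ = √Var(X) = 1.5000

(b) Point probability using PMF:
P(X = 1) = 0.237148

(c) Cumulative probability using CDF:
P(X ≤ 4) = F(4) = 0.921986

(d) Range probability:
P(1 ≤ X ≤ 4) = P(X ≤ 4) - P(X ≤ 0)
                   = F(4) - F(0)
                   = 0.921986 - 0.105399
                   = 0.816587

This means approximately 81.7% of outcomes fall in the interval [1, 4].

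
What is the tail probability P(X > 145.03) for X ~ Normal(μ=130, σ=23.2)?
0.258543

We have X ~ Normal(μ=130, σ=23.2).

P(X > 145.03) = 1 - P(X ≤ 145.03)
                = 1 - F(145.03)
                = 1 - 0.741457
                = 0.258543

So there's approximately a 25.9% chance that X exceeds 145.03.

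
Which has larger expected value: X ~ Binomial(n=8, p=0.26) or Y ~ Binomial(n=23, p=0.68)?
Y has larger mean (15.6400 > 2.0800)

Compute the expected value for each distribution:

X ~ Binomial(n=8, p=0.26):
E[X] = 2.0800

Y ~ Binomial(n=23, p=0.68):
E[Y] = 15.6400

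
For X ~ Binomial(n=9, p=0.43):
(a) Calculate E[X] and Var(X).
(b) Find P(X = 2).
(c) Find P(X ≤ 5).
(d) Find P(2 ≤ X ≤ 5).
(a) E[X] = 3.8700, Var(X) = 2.2059
(b) P(X = 2) = 0.130126
(c) P(X ≤ 5) = 0.863372
(d) P(2 ≤ X ≤ 5) = 0.813897

We have X ~ Binomial(n=9, p=0.43).

(a) Moments:
E[X] = 3.8700
Var(X) = 2.2059
σ = √Var(X) = 1.4852

(b) Point probability using PMF:
P(X = 2) = 0.130126

(c) Cumulative probability using CDF:
P(X ≤ 5) = F(5) = 0.863372

(d) Range probability:
P(2 ≤ X ≤ 5) = P(X ≤ 5) - P(X ≤ 1)
                   = F(5) - F(1)
                   = 0.863372 - 0.049475
                   = 0.813897

This means approximately 81.4% of outcomes fall in the interval [2, 5].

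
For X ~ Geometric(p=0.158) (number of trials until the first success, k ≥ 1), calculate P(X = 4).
0.094318

We have X ~ Geometric(p=0.158) (number of trials until the first success, k ≥ 1).

For a Geometric distribution, the PMF gives us the probability of each outcome.

Using the PMF formula:
P(X = 4) = 0.094318

Rounded to 4 decimal places: 0.0943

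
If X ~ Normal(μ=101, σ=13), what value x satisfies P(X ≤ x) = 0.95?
122.3831

We have X ~ Normal(μ=101, σ=13).

We want to find x such that P(X ≤ x) = 0.95.

This is the 95th percentile, which means 95% of values fall below this point.

Using the inverse CDF (quantile function):
x = F⁻¹(0.95) = 122.3831

Verification: P(X ≤ 122.3831) = 0.95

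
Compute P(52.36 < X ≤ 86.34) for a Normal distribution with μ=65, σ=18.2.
0.635825

We have X ~ Normal(μ=65, σ=18.2).

To find P(52.36 < X ≤ 86.34), we use:
P(52.36 < X ≤ 86.34) = P(X ≤ 86.34) - P(X ≤ 52.36)
                 = F(86.34) - F(52.36)
                 = 0.879507 - 0.243683
                 = 0.635825

So there's approximately a 63.6% chance that X falls in this range.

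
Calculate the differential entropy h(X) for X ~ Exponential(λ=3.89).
-0.3584 nats

We have X ~ Exponential(λ=3.89).

The differential entropy measures the uncertainty or information content of the distribution.

For an Exponential distribution with λ=3.89:
h(X) = -0.3584 nats

(In bits, this would be -0.5171 bits.)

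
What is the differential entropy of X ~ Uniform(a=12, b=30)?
2.8904 nats

We have X ~ Uniform(a=12, b=30).

The differential entropy measures the uncertainty or information content of the distribution.

For a Uniform distribution with a=12, b=30:
h(X) = 2.8904 nats

(In bits, this would be 4.1699 bits.)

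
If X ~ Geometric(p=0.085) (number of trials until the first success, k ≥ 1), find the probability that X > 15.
0.263825

We have X ~ Geometric(p=0.085) (number of trials until the first success, k ≥ 1).

P(X > 15) = 1 - P(X ≤ 15)
                = 1 - F(15)
                = 1 - 0.736175
                = 0.263825

So there's approximately a 26.4% chance that X exceeds 15.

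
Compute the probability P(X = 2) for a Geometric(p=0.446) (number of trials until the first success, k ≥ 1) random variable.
0.247084

We have X ~ Geometric(p=0.446) (number of trials until the first success, k ≥ 1).

For a Geometric distribution, the PMF gives us the probability of each outcome.

Using the PMF formula:
P(X = 2) = 0.247084

Rounded to 4 decimal places: 0.2471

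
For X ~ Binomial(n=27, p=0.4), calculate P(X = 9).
0.124779

We have X ~ Binomial(n=27, p=0.4).

For a Binomial distribution, the PMF gives us the probability of each outcome.

Using the PMF formula:
P(X = 9) = 0.124779

Rounded to 4 decimal places: 0.1248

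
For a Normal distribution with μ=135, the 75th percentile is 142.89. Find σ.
σ = 11.6977

For X ~ Normal(μ, σ), the p-th percentile satisfies x = μ + z_p × σ,
where z_p = Φ⁻¹(p) is the standard normal quantile.

Step 1: z_{0.75} = Φ⁻¹(0.75) = 0.6745

Step 2: Solve for σ:
142.89 = 135 + 0.6745 × σ
σ = (142.89 - 135) / 0.6745
σ = 7.89 / 0.6745
σ = 11.6977

Verification: μ + z × σ = 135 + 0.6745 × 11.6977 = 142.89 ✓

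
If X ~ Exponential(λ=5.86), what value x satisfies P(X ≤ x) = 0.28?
0.0561

We have X ~ Exponential(λ=5.86).

We want to find x such that P(X ≤ x) = 0.28.

This is the 28th percentile, which means 28% of values fall below this point.

Using the inverse CDF (quantile function):
x = F⁻¹(0.28) = 0.0561

Verification: P(X ≤ 0.0561) = 0.28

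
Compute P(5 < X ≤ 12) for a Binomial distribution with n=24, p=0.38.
0.860767

We have X ~ Binomial(n=24, p=0.38).

To find P(5 < X ≤ 12), we use:
P(5 < X ≤ 12) = P(X ≤ 12) - P(X ≤ 5)
                 = F(12) - F(5)
                 = 0.920732 - 0.059965
                 = 0.860767

So there's approximately a 86.1% chance that X falls in this range.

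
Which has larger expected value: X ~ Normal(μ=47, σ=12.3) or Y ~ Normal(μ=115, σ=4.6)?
Y has larger mean (115.0000 > 47.0000)

Compute the expected value for each distribution:

X ~ Normal(μ=47, σ=12.3):
E[X] = 47.0000

Y ~ Normal(μ=115, σ=4.6):
E[Y] = 115.0000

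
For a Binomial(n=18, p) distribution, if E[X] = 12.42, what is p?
p = 0.69

For a Binomial(n, p) distribution:
E[X] = n × p

Given n = 18 and E[X] = 12.42:
12.42 = 18 × p
p = 12.42 / 18 = 0.69

Verification: Binomial(18, 0.69) has E[X] = 12.42 ✓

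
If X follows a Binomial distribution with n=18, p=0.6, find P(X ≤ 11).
0.625723

We have X ~ Binomial(n=18, p=0.6).

The CDF gives us P(X ≤ k).

Using the CDF:
P(X ≤ 11) = 0.625723

This means there's approximately a 62.6% chance that X is at most 11.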